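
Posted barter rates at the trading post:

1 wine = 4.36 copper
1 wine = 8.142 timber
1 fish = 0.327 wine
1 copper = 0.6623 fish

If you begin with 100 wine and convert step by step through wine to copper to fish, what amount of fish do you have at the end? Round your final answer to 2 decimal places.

288.76

100 wine × 4.36 = 436 copper
436 copper × 0.6623 = 288.7628 fish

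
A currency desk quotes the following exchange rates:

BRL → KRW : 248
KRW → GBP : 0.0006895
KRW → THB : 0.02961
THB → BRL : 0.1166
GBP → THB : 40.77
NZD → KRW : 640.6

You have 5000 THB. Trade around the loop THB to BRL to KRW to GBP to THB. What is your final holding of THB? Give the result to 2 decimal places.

4064.39

5000 THB × 0.1166 = 583 BRL
583 BRL × 248 = 144584 KRW
144584 KRW × 0.0006895 = 99.690668 GBP
99.690668 GBP × 40.77 = 4064.38853436 THB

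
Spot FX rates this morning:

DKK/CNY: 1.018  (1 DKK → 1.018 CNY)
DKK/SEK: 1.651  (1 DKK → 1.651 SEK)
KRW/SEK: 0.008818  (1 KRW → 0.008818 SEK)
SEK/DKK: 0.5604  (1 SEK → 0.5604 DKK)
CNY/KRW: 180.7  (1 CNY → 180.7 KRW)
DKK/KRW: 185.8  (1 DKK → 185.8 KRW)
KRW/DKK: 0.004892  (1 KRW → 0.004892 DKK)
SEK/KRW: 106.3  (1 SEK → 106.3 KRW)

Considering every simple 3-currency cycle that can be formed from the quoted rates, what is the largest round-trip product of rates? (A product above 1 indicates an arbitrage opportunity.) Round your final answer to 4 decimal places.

0.9182

DKK→KRW→SEK→DKK: 185.8 × 0.008818 × 0.5604 = 0.91815
DKK→CNY→KRW→DKK: 1.018 × 180.7 × 0.004892 = 0.89990
DKK→SEK→KRW→DKK: 1.651 × 106.3 × 0.004892 = 0.85855
Maximum is DKK→KRW→SEK→DKK at 0.9182; no arbitrage — every cycle loses value.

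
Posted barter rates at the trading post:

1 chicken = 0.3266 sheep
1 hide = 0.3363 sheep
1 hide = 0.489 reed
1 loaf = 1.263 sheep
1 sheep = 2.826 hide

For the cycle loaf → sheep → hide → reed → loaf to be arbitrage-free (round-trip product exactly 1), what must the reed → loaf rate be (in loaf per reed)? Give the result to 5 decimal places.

0.57295

Known legs of the cycle: 1.263 × 2.826 × 0.489 = 1.745357382
For no arbitrage the full-cycle product must be 1, so the missing rate is 1 / 1.745357382 ≈ 0.5729486.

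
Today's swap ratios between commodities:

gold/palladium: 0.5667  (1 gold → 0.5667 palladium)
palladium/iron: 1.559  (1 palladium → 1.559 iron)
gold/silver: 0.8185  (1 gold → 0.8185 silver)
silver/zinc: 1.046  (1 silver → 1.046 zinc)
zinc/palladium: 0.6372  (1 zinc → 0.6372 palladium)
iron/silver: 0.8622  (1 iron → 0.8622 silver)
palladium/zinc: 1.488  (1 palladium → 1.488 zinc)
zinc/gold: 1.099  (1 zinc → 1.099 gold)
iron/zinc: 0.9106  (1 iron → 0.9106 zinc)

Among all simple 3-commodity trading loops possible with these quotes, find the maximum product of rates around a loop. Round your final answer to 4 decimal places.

gold→silver→zinc→gold: 0.8185 × 1.046 × 1.099 = 0.94091
palladium→zinc→gold→palladium: 1.488 × 1.099 × 0.5667 = 0.92673
palladium→iron→zinc→palladium: 1.559 × 0.9106 × 0.6372 = 0.90459
Maximum is gold→silver→zinc→gold at 0.9409; no arbitrage — every cycle loses value.

0.9409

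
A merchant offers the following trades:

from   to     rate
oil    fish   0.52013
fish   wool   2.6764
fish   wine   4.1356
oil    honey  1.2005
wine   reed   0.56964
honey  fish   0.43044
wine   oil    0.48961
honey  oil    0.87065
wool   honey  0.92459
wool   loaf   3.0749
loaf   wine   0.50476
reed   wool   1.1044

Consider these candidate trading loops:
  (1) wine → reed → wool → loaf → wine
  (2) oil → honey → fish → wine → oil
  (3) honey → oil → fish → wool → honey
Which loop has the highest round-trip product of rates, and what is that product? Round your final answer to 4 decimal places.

1.1206

(1) 0.56964 × 1.1044 × 3.0749 × 0.50476 = 0.97643
(2) 1.2005 × 0.43044 × 4.1356 × 0.48961 = 1.04632
(3) 0.87065 × 0.52013 × 2.6764 × 0.92459 = 1.12061
Highest is cycle (3) at 1.1206 (>1, arbitrage).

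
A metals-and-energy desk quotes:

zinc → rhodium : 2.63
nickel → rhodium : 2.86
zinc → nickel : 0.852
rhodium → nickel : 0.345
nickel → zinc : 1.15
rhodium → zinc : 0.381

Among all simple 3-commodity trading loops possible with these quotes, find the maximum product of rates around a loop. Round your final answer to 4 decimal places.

nickel→zinc→rhodium→nickel: 1.15 × 2.63 × 0.345 = 1.04345
nickel→rhodium→zinc→nickel: 2.86 × 0.381 × 0.852 = 0.92839
Maximum is nickel→zinc→rhodium→nickel at 1.0435; arbitrage exists.

1.0435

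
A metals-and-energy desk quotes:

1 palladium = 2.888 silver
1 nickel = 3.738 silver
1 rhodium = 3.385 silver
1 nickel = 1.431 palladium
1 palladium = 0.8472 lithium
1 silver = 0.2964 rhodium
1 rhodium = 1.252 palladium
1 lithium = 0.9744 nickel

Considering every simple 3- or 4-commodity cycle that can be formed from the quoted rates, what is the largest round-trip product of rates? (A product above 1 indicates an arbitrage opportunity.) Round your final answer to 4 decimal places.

1.1813

lithium→nickel→palladium→lithium: 0.9744 × 1.431 × 0.8472 = 1.18131
rhodium→palladium→silver→rhodium: 1.252 × 2.888 × 0.2964 = 1.07172
Maximum is lithium→nickel→palladium→lithium at 1.1813; arbitrage exists.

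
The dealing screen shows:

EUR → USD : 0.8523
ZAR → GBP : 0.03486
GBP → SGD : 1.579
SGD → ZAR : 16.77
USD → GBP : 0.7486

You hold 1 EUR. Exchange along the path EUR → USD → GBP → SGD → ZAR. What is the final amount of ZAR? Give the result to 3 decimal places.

1 EUR × 0.8523 = 0.8523 USD
0.8523 USD × 0.7486 = 0.63803178 GBP
0.63803178 GBP × 1.579 = 1.00745218062 SGD
1.00745218062 SGD × 16.77 = 16.8949730689974 ZAR

16.895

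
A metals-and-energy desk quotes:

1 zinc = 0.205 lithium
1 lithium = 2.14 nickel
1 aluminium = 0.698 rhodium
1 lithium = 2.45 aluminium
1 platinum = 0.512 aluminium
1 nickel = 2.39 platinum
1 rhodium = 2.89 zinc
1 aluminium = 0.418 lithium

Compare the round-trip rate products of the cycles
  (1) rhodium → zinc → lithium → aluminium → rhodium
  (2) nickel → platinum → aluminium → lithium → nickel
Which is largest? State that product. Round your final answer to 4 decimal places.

(1) 2.89 × 0.205 × 2.45 × 0.698 = 1.01315
(2) 2.39 × 0.512 × 0.418 × 2.14 = 1.09461
Highest is cycle (2) at 1.0946 (>1, arbitrage).

1.0946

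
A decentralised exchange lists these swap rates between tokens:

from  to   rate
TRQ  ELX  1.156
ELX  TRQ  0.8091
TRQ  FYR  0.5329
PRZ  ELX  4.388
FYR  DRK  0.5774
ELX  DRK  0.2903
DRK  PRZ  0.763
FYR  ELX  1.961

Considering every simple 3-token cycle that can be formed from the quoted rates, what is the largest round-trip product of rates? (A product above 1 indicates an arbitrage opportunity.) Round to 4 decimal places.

0.9719

DRK→PRZ→ELX→DRK: 0.763 × 4.388 × 0.2903 = 0.97194
FYR→ELX→TRQ→FYR: 1.961 × 0.8091 × 0.5329 = 0.84552
Maximum is DRK→PRZ→ELX→DRK at 0.9719; no arbitrage — every cycle loses value.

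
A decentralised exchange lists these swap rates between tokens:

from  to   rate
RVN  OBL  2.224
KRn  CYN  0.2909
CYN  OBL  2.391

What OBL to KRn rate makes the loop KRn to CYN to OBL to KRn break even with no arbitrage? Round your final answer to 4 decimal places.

1.4377

Known legs of the cycle: 0.2909 × 2.391 = 0.6955419
For no arbitrage the full-cycle product must be 1, so the missing rate is 1 / 0.6955419 ≈ 1.437728.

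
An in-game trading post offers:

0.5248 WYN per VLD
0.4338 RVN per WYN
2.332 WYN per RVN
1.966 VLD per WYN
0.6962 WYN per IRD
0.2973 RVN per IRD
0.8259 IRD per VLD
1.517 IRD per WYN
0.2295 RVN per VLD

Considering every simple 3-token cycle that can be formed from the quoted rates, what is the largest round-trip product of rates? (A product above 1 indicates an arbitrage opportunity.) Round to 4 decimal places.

VLD→IRD→WYN→VLD: 0.8259 × 0.6962 × 1.966 = 1.13043
VLD→RVN→WYN→VLD: 0.2295 × 2.332 × 1.966 = 1.05219
WYN→IRD→RVN→WYN: 1.517 × 0.2973 × 2.332 = 1.05174
Maximum is VLD→IRD→WYN→VLD at 1.1304; arbitrage exists.

1.1304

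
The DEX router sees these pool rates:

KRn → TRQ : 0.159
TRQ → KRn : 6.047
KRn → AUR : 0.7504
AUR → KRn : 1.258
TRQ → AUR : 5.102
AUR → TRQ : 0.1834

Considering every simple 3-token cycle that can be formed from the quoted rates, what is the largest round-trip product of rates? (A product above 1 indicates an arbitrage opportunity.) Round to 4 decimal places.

1.0205

AUR→KRn→TRQ→AUR: 1.258 × 0.159 × 5.102 = 1.02051
AUR→TRQ→KRn→AUR: 0.1834 × 6.047 × 0.7504 = 0.83221
Maximum is AUR→KRn→TRQ→AUR at 1.0205; arbitrage exists.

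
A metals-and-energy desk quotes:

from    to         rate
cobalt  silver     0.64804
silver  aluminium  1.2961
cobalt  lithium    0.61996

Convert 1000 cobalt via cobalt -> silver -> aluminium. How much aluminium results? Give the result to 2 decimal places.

1000 cobalt × 0.64804 = 648.04 silver
648.04 silver × 1.2961 = 839.924644 aluminium

839.92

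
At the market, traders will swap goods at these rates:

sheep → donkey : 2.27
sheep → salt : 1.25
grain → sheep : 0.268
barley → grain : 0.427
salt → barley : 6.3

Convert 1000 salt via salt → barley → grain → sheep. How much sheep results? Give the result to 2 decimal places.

720.95

1000 salt × 6.3 = 6300 barley
6300 barley × 0.427 = 2690.1 grain
2690.1 grain × 0.268 = 720.9468 sheep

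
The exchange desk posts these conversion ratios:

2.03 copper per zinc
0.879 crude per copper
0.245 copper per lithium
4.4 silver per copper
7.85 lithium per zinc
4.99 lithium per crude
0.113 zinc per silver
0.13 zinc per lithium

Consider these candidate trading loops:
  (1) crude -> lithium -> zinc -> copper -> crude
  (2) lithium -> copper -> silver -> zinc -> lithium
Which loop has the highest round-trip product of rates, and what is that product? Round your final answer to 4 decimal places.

(1) 4.99 × 0.13 × 2.03 × 0.879 = 1.15752
(2) 0.245 × 4.4 × 0.113 × 7.85 = 0.95624
Highest is cycle (1) at 1.1575 (>1, arbitrage).

1.1575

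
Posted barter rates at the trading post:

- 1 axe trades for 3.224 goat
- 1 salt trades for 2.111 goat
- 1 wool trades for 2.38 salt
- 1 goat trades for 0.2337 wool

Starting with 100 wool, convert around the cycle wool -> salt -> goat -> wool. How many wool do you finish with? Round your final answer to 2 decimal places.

100 wool × 2.38 = 238 salt
238 salt × 2.111 = 502.418 goat
502.418 goat × 0.2337 = 117.4150866 wool

117.42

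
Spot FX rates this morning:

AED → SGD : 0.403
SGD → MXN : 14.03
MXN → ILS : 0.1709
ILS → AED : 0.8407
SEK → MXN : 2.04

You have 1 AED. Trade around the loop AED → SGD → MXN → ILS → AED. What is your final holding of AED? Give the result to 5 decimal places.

0.81235

1 AED × 0.403 = 0.403 SGD
0.403 SGD × 14.03 = 5.65409 MXN
5.65409 MXN × 0.1709 = 0.966283981 ILS
0.966283981 ILS × 0.8407 = 0.8123549428267 AED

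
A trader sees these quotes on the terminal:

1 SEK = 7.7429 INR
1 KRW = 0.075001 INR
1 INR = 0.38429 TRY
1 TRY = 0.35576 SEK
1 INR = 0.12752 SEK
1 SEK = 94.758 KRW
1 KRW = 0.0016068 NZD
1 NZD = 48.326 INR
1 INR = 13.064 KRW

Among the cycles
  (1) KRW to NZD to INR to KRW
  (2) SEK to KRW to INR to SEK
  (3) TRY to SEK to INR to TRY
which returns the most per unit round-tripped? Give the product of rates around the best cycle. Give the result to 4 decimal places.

(1) 0.0016068 × 48.326 × 13.064 = 1.01442
(2) 94.758 × 0.075001 × 0.12752 = 0.90628
(3) 0.35576 × 7.7429 × 0.38429 = 1.05857
Highest is cycle (3) at 1.0586 (>1, arbitrage).

1.0586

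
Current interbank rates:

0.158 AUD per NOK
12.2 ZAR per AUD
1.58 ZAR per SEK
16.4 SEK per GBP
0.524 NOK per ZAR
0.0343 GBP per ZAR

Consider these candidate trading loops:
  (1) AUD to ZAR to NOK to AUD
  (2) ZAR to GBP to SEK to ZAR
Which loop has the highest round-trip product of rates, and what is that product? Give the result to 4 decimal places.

1.0101

(1) 12.2 × 0.524 × 0.158 = 1.01006
(2) 0.0343 × 16.4 × 1.58 = 0.88878
Highest is cycle (1) at 1.0101 (>1, arbitrage).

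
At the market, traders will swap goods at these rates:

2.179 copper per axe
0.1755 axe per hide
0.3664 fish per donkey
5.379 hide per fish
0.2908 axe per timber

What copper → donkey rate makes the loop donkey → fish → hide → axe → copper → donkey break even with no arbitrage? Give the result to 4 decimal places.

1.3268

Known legs of the cycle: 0.3664 × 5.379 × 0.1755 × 2.179 = 0.7536875829912
For no arbitrage the full-cycle product must be 1, so the missing rate is 1 / 0.7536875829912 ≈ 1.326810.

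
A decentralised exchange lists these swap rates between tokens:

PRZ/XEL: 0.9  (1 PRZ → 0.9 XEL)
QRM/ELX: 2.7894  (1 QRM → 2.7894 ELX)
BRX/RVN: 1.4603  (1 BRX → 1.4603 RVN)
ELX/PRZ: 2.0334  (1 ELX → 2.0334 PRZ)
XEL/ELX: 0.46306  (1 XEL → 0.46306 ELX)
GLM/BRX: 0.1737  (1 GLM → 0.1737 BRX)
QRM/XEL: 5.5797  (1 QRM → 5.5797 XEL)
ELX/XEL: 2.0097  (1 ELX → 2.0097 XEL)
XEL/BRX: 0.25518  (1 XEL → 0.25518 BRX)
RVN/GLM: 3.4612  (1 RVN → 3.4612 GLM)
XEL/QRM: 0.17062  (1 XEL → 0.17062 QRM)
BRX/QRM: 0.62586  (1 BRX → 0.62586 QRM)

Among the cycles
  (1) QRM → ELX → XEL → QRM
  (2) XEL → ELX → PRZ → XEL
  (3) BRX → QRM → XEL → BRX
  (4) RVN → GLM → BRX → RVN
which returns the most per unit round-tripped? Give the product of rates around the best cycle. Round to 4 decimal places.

(1) 2.7894 × 2.0097 × 0.17062 = 0.95647
(2) 0.46306 × 2.0334 × 0.9 = 0.84743
(3) 0.62586 × 5.5797 × 0.25518 = 0.89112
(4) 3.4612 × 0.1737 × 1.4603 = 0.87795
Highest is cycle (1) at 0.9565 (≤1, no arbitrage).

0.9565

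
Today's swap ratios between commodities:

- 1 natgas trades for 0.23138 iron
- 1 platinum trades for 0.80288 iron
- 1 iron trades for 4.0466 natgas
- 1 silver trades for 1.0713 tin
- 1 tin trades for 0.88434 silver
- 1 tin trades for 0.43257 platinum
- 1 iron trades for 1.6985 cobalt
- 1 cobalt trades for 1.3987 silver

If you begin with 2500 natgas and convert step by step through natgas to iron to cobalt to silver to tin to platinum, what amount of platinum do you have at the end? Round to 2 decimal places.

636.83

2500 natgas × 0.23138 = 578.45 iron
578.45 iron × 1.6985 = 982.497325 cobalt
982.497325 cobalt × 1.3987 = 1374.2190084775 silver
1374.2190084775 silver × 1.0713 = 1472.20082378194575 tin
1472.20082378194575 tin × 0.43257 = 636.8299103433562730775 platinum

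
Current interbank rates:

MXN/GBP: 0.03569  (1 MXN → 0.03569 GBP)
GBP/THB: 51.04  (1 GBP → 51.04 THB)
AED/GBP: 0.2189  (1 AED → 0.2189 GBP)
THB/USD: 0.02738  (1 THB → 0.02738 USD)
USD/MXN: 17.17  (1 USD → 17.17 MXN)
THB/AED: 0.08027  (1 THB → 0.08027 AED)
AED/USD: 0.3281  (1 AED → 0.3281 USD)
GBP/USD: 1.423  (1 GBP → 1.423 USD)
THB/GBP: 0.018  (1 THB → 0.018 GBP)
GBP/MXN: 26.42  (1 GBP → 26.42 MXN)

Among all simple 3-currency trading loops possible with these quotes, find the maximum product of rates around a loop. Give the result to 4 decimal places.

0.8968

GBP→THB→AED→GBP: 51.04 × 0.08027 × 0.2189 = 0.89683
GBP→USD→MXN→GBP: 1.423 × 17.17 × 0.03569 = 0.87201
Maximum is GBP→THB→AED→GBP at 0.8968; no arbitrage — every cycle loses value.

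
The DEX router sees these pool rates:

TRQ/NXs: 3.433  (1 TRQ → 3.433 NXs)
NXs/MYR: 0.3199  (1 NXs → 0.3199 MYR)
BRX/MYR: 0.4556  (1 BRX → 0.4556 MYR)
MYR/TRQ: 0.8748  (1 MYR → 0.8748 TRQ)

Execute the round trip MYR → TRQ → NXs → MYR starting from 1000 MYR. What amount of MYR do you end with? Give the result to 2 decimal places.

960.72

1000 MYR × 0.8748 = 874.8 TRQ
874.8 TRQ × 3.433 = 3003.1884 NXs
3003.1884 NXs × 0.3199 = 960.71996916 MYR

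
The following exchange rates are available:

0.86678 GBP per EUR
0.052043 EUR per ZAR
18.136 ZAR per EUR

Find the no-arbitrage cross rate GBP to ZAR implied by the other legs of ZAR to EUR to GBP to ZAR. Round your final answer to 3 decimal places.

22.168

Known legs of the cycle: 0.052043 × 0.86678 = 0.04510983154
For no arbitrage the full-cycle product must be 1, so the missing rate is 1 / 0.04510983154 ≈ 22.16812.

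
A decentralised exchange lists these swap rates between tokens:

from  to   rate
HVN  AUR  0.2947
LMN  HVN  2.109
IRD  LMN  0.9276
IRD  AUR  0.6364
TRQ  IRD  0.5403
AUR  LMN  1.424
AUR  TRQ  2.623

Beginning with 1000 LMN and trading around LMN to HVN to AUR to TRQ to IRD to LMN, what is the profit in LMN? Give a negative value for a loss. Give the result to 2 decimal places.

-182.95

1000 LMN × 2.109 = 2109 HVN
2109 HVN × 0.2947 = 621.5223 AUR
621.5223 AUR × 2.623 = 1630.2529929 TRQ
1630.2529929 TRQ × 0.5403 = 880.82569206387 IRD
880.82569206387 IRD × 0.9276 = 817.053911958445812 LMN
Net change: 817.053911958445812 − 1000 = -182.946088041554188 LMN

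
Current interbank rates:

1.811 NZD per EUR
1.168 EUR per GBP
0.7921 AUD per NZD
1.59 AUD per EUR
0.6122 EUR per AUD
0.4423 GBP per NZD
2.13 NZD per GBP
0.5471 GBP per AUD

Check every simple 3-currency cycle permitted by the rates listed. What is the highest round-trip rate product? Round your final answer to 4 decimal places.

1.0160

AUD→GBP→EUR→AUD: 0.5471 × 1.168 × 1.59 = 1.01603
NZD→GBP→EUR→NZD: 0.4423 × 1.168 × 1.811 = 0.93557
NZD→AUD→GBP→NZD: 0.7921 × 0.5471 × 2.13 = 0.92305
NZD→AUD→EUR→NZD: 0.7921 × 0.6122 × 1.811 = 0.87820
Maximum is AUD→GBP→EUR→AUD at 1.0160; arbitrage exists.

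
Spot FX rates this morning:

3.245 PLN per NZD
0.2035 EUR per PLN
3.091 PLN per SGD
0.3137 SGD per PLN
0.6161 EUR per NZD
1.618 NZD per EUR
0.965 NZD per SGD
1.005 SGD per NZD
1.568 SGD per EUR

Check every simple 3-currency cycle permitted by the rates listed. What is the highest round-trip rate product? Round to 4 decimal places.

1.0685

NZD→PLN→EUR→NZD: 3.245 × 0.2035 × 1.618 = 1.06846
EUR→SGD→PLN→EUR: 1.568 × 3.091 × 0.2035 = 0.98630
NZD→PLN→SGD→NZD: 3.245 × 0.3137 × 0.965 = 0.98233
NZD→EUR→SGD→NZD: 0.6161 × 1.568 × 0.965 = 0.93223
Maximum is NZD→PLN→EUR→NZD at 1.0685; arbitrage exists.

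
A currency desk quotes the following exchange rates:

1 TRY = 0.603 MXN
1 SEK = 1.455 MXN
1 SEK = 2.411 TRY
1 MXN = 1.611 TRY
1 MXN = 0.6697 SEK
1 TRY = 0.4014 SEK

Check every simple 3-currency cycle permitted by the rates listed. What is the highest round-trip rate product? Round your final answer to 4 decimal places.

SEK→TRY→MXN→SEK: 2.411 × 0.603 × 0.6697 = 0.97363
SEK→MXN→TRY→SEK: 1.455 × 1.611 × 0.4014 = 0.94088
Maximum is SEK→TRY→MXN→SEK at 0.9736; no arbitrage — every cycle loses value.

0.9736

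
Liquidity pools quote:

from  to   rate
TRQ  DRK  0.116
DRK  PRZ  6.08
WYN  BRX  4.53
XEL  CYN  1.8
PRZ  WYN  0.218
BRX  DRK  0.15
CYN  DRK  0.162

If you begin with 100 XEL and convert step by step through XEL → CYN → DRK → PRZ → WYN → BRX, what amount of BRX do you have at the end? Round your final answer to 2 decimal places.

175.08

100 XEL × 1.8 = 180 CYN
180 CYN × 0.162 = 29.16 DRK
29.16 DRK × 6.08 = 177.2928 PRZ
177.2928 PRZ × 0.218 = 38.6498304 WYN
38.6498304 WYN × 4.53 = 175.083731712 BRX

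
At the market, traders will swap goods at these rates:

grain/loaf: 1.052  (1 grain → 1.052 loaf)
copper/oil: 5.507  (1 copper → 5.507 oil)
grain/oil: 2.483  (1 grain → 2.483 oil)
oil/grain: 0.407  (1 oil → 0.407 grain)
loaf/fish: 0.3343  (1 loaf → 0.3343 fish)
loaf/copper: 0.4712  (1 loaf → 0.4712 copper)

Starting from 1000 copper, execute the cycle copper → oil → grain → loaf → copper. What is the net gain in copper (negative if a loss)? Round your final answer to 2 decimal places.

111.04

1000 copper × 5.507 = 5507 oil
5507 oil × 0.407 = 2241.349 grain
2241.349 grain × 1.052 = 2357.899148 loaf
2357.899148 loaf × 0.4712 = 1111.0420785376 copper
Net change: 1111.0420785376 − 1000 = 111.0420785376 copper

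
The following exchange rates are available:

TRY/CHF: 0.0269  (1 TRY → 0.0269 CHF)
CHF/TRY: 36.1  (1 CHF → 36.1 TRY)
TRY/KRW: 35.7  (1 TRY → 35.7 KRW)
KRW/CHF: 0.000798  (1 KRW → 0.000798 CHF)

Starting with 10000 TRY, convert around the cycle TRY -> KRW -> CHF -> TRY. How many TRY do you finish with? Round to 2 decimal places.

10284.38

10000 TRY × 35.7 = 357000 KRW
357000 KRW × 0.000798 = 284.886 CHF
284.886 CHF × 36.1 = 10284.3846 TRY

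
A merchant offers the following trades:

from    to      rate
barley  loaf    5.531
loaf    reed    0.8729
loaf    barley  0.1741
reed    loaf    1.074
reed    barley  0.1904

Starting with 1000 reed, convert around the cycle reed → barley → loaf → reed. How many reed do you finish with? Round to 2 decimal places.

1000 reed × 0.1904 = 190.4 barley
190.4 barley × 5.531 = 1053.1024 loaf
1053.1024 loaf × 0.8729 = 919.25308496 reed

919.25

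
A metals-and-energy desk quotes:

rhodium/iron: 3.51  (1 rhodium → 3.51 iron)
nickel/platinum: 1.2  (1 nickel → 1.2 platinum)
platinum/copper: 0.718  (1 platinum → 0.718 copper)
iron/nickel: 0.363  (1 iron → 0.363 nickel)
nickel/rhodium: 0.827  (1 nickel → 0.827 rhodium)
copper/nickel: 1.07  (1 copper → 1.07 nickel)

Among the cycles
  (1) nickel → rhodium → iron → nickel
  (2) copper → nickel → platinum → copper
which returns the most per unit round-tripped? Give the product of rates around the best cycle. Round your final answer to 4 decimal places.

1.0537

(1) 0.827 × 3.51 × 0.363 = 1.05371
(2) 1.07 × 1.2 × 0.718 = 0.92191
Highest is cycle (1) at 1.0537 (>1, arbitrage).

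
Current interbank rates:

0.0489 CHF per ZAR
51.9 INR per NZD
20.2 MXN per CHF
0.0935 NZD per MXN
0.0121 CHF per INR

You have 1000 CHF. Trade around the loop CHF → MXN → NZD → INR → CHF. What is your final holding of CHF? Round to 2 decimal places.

1000 CHF × 20.2 = 20200 MXN
20200 MXN × 0.0935 = 1888.7 NZD
1888.7 NZD × 51.9 = 98023.53 INR
98023.53 INR × 0.0121 = 1186.084713 CHF

1186.08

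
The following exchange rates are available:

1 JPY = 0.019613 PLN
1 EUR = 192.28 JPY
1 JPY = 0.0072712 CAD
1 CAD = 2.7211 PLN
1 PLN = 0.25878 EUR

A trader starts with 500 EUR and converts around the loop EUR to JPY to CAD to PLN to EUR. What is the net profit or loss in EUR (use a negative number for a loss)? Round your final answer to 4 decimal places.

500 EUR × 192.28 = 96140 JPY
96140 JPY × 0.0072712 = 699.053168 CAD
699.053168 CAD × 2.7211 = 1902.1935754448 PLN
1902.1935754448 PLN × 0.25878 = 492.249653453605344 EUR
Net change: 492.249653453605344 − 500 = -7.750346546394656 EUR

-7.7503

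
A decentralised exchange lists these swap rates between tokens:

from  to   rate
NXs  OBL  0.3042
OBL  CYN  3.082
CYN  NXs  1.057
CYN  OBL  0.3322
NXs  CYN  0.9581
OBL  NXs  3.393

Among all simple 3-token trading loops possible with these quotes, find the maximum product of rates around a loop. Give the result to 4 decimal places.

1.0799

CYN→OBL→NXs→CYN: 0.3322 × 3.393 × 0.9581 = 1.07993
CYN→NXs→OBL→CYN: 1.057 × 0.3042 × 3.082 = 0.99098
Maximum is CYN→OBL→NXs→CYN at 1.0799; arbitrage exists.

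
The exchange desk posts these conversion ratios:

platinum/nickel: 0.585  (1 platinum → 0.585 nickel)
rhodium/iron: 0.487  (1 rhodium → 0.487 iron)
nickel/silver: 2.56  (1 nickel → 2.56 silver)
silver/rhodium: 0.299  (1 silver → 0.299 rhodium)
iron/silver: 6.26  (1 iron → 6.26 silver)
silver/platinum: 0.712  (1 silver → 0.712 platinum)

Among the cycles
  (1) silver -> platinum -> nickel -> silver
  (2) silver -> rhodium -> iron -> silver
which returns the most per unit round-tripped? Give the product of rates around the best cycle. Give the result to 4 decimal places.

(1) 0.712 × 0.585 × 2.56 = 1.06629
(2) 0.299 × 0.487 × 6.26 = 0.91154
Highest is cycle (1) at 1.0663 (>1, arbitrage).

1.0663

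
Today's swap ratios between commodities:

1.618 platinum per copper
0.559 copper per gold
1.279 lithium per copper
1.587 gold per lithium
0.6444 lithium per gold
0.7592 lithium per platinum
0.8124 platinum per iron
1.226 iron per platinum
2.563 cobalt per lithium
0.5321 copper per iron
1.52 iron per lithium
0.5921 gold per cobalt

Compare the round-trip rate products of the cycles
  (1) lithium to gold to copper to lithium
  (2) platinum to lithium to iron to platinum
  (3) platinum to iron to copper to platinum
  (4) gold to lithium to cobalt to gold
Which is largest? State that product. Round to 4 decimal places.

1.1346

(1) 1.587 × 0.559 × 1.279 = 1.13464
(2) 0.7592 × 1.52 × 0.8124 = 0.93750
(3) 1.226 × 0.5321 × 1.618 = 1.05551
(4) 0.6444 × 2.563 × 0.5921 = 0.97791
Highest is cycle (1) at 1.1346 (>1, arbitrage).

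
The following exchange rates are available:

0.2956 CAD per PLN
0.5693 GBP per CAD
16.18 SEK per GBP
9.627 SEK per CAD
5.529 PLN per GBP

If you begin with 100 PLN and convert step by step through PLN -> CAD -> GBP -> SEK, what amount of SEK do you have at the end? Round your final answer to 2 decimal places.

100 PLN × 0.2956 = 29.56 CAD
29.56 CAD × 0.5693 = 16.828508 GBP
16.828508 GBP × 16.18 = 272.28525944 SEK

272.29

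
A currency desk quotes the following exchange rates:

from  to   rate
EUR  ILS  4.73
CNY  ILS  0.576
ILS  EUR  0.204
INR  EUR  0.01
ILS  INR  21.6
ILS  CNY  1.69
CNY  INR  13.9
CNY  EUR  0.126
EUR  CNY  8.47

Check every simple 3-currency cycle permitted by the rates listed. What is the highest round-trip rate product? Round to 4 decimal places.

INR→EUR→CNY→INR: 0.01 × 8.47 × 13.9 = 1.17733
INR→EUR→ILS→INR: 0.01 × 4.73 × 21.6 = 1.02168
CNY→EUR→ILS→CNY: 0.126 × 4.73 × 1.69 = 1.00721
CNY→ILS→EUR→CNY: 0.576 × 0.204 × 8.47 = 0.99526
Maximum is INR→EUR→CNY→INR at 1.1773; arbitrage exists.

1.1773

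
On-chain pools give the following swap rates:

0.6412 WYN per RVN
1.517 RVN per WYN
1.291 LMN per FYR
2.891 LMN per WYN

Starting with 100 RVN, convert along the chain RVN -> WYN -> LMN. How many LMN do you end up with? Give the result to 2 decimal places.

185.37

100 RVN × 0.6412 = 64.12 WYN
64.12 WYN × 2.891 = 185.37092 LMN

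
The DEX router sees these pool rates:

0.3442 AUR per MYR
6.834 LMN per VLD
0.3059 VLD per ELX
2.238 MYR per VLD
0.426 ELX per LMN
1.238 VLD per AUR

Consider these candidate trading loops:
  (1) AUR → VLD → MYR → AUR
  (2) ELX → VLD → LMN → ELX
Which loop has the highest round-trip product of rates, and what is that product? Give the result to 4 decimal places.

(1) 1.238 × 2.238 × 0.3442 = 0.95366
(2) 0.3059 × 6.834 × 0.426 = 0.89056
Highest is cycle (1) at 0.9537 (≤1, no arbitrage).

0.9537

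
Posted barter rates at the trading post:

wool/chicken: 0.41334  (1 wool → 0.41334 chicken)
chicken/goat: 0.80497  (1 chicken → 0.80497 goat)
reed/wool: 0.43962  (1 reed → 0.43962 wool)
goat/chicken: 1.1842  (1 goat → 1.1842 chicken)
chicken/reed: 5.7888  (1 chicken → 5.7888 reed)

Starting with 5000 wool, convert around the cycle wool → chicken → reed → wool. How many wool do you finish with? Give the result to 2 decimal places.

5259.49

5000 wool × 0.41334 = 2066.7 chicken
2066.7 chicken × 5.7888 = 11963.71296 reed
11963.71296 reed × 0.43962 = 5259.4874914752 wool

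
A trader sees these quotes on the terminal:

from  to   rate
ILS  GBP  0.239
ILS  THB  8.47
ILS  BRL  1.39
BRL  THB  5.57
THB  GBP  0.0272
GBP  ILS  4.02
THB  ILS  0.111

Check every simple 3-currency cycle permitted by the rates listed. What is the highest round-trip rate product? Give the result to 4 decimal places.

ILS→THB→GBP→ILS: 8.47 × 0.0272 × 4.02 = 0.92614
ILS→BRL→THB→ILS: 1.39 × 5.57 × 0.111 = 0.85940
Maximum is ILS→THB→GBP→ILS at 0.9261; no arbitrage — every cycle loses value.

0.9261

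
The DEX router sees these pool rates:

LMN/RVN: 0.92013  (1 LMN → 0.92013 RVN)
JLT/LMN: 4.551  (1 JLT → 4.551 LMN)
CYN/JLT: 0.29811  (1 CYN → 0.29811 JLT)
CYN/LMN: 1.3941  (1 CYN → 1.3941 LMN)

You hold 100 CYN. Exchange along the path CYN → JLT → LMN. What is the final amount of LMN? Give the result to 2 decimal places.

135.67

100 CYN × 0.29811 = 29.811 JLT
29.811 JLT × 4.551 = 135.669861 LMN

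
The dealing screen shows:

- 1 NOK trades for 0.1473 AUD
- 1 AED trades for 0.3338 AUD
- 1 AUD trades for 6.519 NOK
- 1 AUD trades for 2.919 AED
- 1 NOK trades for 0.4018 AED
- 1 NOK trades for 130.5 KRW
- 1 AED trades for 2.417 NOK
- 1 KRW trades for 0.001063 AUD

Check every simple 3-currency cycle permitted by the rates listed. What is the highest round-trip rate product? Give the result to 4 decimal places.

1.0392

AUD→AED→NOK→AUD: 2.919 × 2.417 × 0.1473 = 1.03923
KRW→AUD→NOK→KRW: 0.001063 × 6.519 × 130.5 = 0.90433
AUD→NOK→AED→AUD: 6.519 × 0.4018 × 0.3338 = 0.87433
Maximum is AUD→AED→NOK→AUD at 1.0392; arbitrage exists.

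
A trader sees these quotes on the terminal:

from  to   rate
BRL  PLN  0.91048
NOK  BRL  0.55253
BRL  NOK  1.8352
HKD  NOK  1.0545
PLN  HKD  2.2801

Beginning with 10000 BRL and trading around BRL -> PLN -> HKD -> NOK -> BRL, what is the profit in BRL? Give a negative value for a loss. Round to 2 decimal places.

2095.58

10000 BRL × 0.91048 = 9104.8 PLN
9104.8 PLN × 2.2801 = 20759.85448 HKD
20759.85448 HKD × 1.0545 = 21891.26654916 NOK
21891.26654916 NOK × 0.55253 = 12095.5815064073748 BRL
Net change: 12095.5815064073748 − 10000 = 2095.5815064073748 BRL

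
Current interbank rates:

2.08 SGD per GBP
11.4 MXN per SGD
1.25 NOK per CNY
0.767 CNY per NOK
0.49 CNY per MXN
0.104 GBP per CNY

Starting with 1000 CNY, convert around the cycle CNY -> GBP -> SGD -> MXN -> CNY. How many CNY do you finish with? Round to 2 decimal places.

1208.36

1000 CNY × 0.104 = 104 GBP
104 GBP × 2.08 = 216.32 SGD
216.32 SGD × 11.4 = 2466.048 MXN
2466.048 MXN × 0.49 = 1208.36352 CNY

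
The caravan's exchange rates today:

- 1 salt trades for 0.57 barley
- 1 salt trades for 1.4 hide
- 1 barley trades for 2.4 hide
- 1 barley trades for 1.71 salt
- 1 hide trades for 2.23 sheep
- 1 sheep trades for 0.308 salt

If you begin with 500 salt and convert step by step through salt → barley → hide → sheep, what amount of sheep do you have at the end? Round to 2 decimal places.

1525.32

500 salt × 0.57 = 285 barley
285 barley × 2.4 = 684 hide
684 hide × 2.23 = 1525.32 sheep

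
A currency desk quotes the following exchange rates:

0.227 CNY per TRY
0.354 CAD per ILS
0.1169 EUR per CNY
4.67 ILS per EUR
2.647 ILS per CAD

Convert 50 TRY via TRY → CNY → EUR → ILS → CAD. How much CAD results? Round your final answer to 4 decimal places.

50 TRY × 0.227 = 11.35 CNY
11.35 CNY × 0.1169 = 1.326815 EUR
1.326815 EUR × 4.67 = 6.19622605 ILS
6.19622605 ILS × 0.354 = 2.1934640217 CAD

2.1935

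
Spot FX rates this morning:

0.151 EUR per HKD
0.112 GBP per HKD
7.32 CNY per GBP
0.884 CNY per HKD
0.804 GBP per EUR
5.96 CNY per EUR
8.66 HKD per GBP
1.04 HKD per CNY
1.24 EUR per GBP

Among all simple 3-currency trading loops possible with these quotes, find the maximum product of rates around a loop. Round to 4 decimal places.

1.0514

HKD→EUR→GBP→HKD: 0.151 × 0.804 × 8.66 = 1.05136
CNY→HKD→EUR→CNY: 1.04 × 0.151 × 5.96 = 0.93596
CNY→HKD→GBP→CNY: 1.04 × 0.112 × 7.32 = 0.85263
Maximum is HKD→EUR→GBP→HKD at 1.0514; arbitrage exists.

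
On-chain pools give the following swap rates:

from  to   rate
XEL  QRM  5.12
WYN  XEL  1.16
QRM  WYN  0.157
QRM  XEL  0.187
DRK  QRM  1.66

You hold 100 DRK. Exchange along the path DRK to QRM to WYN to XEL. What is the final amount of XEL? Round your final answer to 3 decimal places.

30.232

100 DRK × 1.66 = 166 QRM
166 QRM × 0.157 = 26.062 WYN
26.062 WYN × 1.16 = 30.23192 XEL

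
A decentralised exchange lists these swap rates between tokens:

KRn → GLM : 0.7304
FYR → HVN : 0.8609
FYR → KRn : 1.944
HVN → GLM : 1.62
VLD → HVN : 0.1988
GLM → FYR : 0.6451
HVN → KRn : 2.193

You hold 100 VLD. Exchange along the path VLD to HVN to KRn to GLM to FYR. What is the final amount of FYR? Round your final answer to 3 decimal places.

20.542

100 VLD × 0.1988 = 19.88 HVN
19.88 HVN × 2.193 = 43.59684 KRn
43.59684 KRn × 0.7304 = 31.843131936 GLM
31.843131936 GLM × 0.6451 = 20.5420044119136 FYR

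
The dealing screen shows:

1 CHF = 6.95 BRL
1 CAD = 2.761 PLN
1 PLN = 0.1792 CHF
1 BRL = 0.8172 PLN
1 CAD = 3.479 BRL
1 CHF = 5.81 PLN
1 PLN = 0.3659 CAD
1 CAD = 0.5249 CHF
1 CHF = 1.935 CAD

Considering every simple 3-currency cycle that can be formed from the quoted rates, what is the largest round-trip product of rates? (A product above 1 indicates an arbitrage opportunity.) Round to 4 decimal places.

PLN→CAD→CHF→PLN: 0.3659 × 0.5249 × 5.81 = 1.11587
PLN→CAD→BRL→PLN: 0.3659 × 3.479 × 0.8172 = 1.04027
PLN→CHF→BRL→PLN: 0.1792 × 6.95 × 0.8172 = 1.01777
PLN→CHF→CAD→PLN: 0.1792 × 1.935 × 2.761 = 0.95738
Maximum is PLN→CAD→CHF→PLN at 1.1159; arbitrage exists.

1.1159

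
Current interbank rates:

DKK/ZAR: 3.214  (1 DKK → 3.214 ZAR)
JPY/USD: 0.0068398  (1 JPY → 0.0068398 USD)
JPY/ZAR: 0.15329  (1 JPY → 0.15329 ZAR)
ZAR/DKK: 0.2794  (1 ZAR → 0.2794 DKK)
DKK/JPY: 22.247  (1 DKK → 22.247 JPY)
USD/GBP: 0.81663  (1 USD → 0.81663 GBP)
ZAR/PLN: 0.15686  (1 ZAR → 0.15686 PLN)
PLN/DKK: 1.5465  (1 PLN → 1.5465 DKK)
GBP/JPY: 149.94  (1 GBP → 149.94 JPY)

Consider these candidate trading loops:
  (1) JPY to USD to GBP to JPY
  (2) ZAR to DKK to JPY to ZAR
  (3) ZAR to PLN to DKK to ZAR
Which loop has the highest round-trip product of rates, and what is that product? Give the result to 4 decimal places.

(1) 0.0068398 × 0.81663 × 149.94 = 0.83750
(2) 0.2794 × 22.247 × 0.15329 = 0.95282
(3) 0.15686 × 1.5465 × 3.214 = 0.77966
Highest is cycle (2) at 0.9528 (≤1, no arbitrage).

0.9528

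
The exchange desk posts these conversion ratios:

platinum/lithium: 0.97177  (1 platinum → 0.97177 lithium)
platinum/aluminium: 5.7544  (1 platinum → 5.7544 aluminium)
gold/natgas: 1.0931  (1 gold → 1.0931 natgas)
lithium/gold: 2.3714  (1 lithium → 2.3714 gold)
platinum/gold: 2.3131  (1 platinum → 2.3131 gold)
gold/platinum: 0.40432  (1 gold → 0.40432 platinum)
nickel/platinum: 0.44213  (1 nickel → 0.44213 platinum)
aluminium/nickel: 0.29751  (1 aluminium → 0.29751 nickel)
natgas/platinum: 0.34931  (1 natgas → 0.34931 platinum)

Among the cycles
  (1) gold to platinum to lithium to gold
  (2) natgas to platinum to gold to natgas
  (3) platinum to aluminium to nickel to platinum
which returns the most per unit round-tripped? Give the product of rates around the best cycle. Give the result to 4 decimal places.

0.9317

(1) 0.40432 × 0.97177 × 2.3714 = 0.93174
(2) 0.34931 × 2.3131 × 1.0931 = 0.88321
(3) 5.7544 × 0.29751 × 0.44213 = 0.75692
Highest is cycle (1) at 0.9317 (≤1, no arbitrage).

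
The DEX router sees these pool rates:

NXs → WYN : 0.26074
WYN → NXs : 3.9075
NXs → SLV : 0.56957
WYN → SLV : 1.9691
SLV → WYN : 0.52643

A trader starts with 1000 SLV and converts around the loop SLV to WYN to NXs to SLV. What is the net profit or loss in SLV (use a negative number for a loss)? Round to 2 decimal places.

1000 SLV × 0.52643 = 526.43 WYN
526.43 WYN × 3.9075 = 2057.025225 NXs
2057.025225 NXs × 0.56957 = 1171.61985740325 SLV
Net change: 1171.61985740325 − 1000 = 171.61985740325 SLV

171.62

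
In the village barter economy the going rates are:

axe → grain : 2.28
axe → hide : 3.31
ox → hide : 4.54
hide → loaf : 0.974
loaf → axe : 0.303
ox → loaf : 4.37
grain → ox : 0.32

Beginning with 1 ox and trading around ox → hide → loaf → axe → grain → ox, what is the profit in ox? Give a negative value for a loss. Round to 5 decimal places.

1 ox × 4.54 = 4.54 hide
4.54 hide × 0.974 = 4.42196 loaf
4.42196 loaf × 0.303 = 1.33985388 axe
1.33985388 axe × 2.28 = 3.0548668464 grain
3.0548668464 grain × 0.32 = 0.977557390848 ox
Net change: 0.977557390848 − 1 = -0.022442609152 ox

-0.02244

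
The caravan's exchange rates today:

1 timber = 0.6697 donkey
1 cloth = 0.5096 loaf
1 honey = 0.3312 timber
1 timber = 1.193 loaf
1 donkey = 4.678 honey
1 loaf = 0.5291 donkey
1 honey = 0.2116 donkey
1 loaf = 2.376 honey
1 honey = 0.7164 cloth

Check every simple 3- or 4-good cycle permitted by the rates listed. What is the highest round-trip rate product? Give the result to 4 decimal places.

donkey→honey→timber→donkey: 4.678 × 0.3312 × 0.6697 = 1.03760
loaf→donkey→honey→timber→loaf: 0.5291 × 4.678 × 0.3312 × 1.193 = 0.97798
loaf→honey→timber→loaf: 2.376 × 0.3312 × 1.193 = 0.93881
cloth→loaf→donkey→honey→cloth: 0.5096 × 0.5291 × 4.678 × 0.7164 = 0.90361
cloth→loaf→honey→cloth: 0.5096 × 2.376 × 0.7164 = 0.86742
Maximum is donkey→honey→timber→donkey at 1.0376; arbitrage exists.

1.0376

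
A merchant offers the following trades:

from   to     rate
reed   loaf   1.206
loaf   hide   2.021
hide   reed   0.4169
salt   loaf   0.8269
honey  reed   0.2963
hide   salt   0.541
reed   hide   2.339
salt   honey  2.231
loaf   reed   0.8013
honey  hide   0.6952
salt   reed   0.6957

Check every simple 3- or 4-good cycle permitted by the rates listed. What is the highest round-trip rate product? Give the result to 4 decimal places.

1.0161

hide→reed→loaf→hide: 0.4169 × 1.206 × 2.021 = 1.01612
hide→salt→reed→loaf→hide: 0.541 × 0.6957 × 1.206 × 2.021 = 0.91735
hide→salt→loaf→hide: 0.541 × 0.8269 × 2.021 = 0.90410
hide→salt→reed→hide: 0.541 × 0.6957 × 2.339 = 0.88034
hide→salt→honey→hide: 0.541 × 2.231 × 0.6952 = 0.83909
hide→salt→loaf→reed→hide: 0.541 × 0.8269 × 0.8013 × 2.339 = 0.83845
hide→salt→honey→reed→hide: 0.541 × 2.231 × 0.2963 × 2.339 = 0.83649
Maximum is hide→reed→loaf→hide at 1.0161; arbitrage exists.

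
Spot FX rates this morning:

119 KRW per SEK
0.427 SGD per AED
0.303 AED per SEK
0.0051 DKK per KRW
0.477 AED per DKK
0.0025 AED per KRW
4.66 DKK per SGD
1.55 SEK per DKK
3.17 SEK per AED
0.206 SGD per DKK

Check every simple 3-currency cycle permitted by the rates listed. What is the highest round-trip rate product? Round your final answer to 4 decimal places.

DKK→AED→SGD→DKK: 0.477 × 0.427 × 4.66 = 0.94914
SEK→KRW→AED→SEK: 119 × 0.0025 × 3.17 = 0.94308
DKK→SEK→KRW→DKK: 1.55 × 119 × 0.0051 = 0.94070
Maximum is DKK→AED→SGD→DKK at 0.9491; no arbitrage — every cycle loses value.

0.9491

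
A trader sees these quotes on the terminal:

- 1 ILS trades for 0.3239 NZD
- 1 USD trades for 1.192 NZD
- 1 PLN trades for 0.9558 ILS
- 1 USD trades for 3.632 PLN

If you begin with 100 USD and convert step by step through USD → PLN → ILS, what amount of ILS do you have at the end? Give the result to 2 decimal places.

347.15

100 USD × 3.632 = 363.2 PLN
363.2 PLN × 0.9558 = 347.14656 ILS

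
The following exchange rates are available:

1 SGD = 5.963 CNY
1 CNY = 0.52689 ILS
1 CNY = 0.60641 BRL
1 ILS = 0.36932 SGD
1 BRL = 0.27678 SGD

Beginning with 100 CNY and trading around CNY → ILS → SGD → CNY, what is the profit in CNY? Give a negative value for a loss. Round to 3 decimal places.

16.035

100 CNY × 0.52689 = 52.689 ILS
52.689 ILS × 0.36932 = 19.45910148 SGD
19.45910148 SGD × 5.963 = 116.03462212524 CNY
Net change: 116.03462212524 − 100 = 16.03462212524 CNY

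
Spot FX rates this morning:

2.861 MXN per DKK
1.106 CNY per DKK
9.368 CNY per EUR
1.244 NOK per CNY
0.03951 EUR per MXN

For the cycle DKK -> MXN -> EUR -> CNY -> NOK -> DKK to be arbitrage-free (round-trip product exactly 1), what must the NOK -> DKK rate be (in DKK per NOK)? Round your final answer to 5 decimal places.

Known legs of the cycle: 2.861 × 0.03951 × 9.368 × 1.244 = 1.31732262201312
For no arbitrage the full-cycle product must be 1, so the missing rate is 1 / 1.31732262201312 ≈ 0.7591155.

0.75912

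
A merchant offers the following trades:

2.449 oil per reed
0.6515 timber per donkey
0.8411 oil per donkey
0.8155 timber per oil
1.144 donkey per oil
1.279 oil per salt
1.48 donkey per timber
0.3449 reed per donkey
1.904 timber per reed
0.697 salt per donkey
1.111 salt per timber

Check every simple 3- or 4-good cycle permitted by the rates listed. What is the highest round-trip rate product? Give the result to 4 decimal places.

salt→oil→timber→salt: 1.279 × 0.8155 × 1.111 = 1.15880
salt→oil→timber→donkey→salt: 1.279 × 0.8155 × 1.48 × 0.697 = 1.07594
salt→oil→donkey→timber→salt: 1.279 × 1.144 × 0.6515 × 1.111 = 1.05907
salt→oil→donkey→salt: 1.279 × 1.144 × 0.697 = 1.01983
reed→oil→timber→donkey→reed: 2.449 × 0.8155 × 1.48 × 0.3449 = 1.01945
timber→donkey→oil→timber: 1.48 × 0.8411 × 0.8155 = 1.01516
reed→timber→donkey→reed: 1.904 × 1.48 × 0.3449 = 0.97190
reed→oil→donkey→reed: 2.449 × 1.144 × 0.3449 = 0.96629
Maximum is salt→oil→timber→salt at 1.1588; arbitrage exists.

1.1588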